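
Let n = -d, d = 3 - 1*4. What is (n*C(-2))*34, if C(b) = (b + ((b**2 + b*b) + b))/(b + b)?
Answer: -34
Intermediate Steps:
d = -1 (d = 3 - 4 = -1)
C(b) = (2*b + 2*b**2)/(2*b) (C(b) = (b + ((b**2 + b**2) + b))/((2*b)) = (b + (2*b**2 + b))*(1/(2*b)) = (b + (b + 2*b**2))*(1/(2*b)) = (2*b + 2*b**2)*(1/(2*b)) = (2*b + 2*b**2)/(2*b))
n = 1 (n = -1*(-1) = 1)
(n*C(-2))*34 = (1*(1 - 2))*34 = (1*(-1))*34 = -1*34 = -34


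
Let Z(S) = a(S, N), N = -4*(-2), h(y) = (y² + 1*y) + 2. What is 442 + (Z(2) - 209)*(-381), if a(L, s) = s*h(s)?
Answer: -145481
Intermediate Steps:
h(y) = 2 + y + y² (h(y) = (y² + y) + 2 = (y + y²) + 2 = 2 + y + y²)
N = 8
a(L, s) = s*(2 + s + s²)
Z(S) = 592 (Z(S) = 8*(2 + 8 + 8²) = 8*(2 + 8 + 64) = 8*74 = 592)
442 + (Z(2) - 209)*(-381) = 442 + (592 - 209)*(-381) = 442 + 383*(-381) = 442 - 145923 = -145481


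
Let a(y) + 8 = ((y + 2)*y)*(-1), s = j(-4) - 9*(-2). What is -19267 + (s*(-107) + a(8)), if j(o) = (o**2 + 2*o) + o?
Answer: -21709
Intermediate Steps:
j(o) = o**2 + 3*o
s = 22 (s = -4*(3 - 4) - 9*(-2) = -4*(-1) + 18 = 4 + 18 = 22)
a(y) = -8 - y*(2 + y) (a(y) = -8 + ((y + 2)*y)*(-1) = -8 + ((2 + y)*y)*(-1) = -8 + (y*(2 + y))*(-1) = -8 - y*(2 + y))
-19267 + (s*(-107) + a(8)) = -19267 + (22*(-107) + (-8 - 1*8**2 - 2*8)) = -19267 + (-2354 + (-8 - 1*64 - 16)) = -19267 + (-2354 + (-8 - 64 - 16)) = -19267 + (-2354 - 88) = -19267 - 2442 = -21709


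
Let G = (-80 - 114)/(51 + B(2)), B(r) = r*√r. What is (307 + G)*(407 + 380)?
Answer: 618705559/2593 + 305356*√2/2593 ≈ 2.3877e+5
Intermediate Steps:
B(r) = r^(3/2)
G = -194/(51 + 2*√2) (G = (-80 - 114)/(51 + 2^(3/2)) = -194/(51 + 2*√2) ≈ -3.6040)
(307 + G)*(407 + 380) = (307 + (-9894/2593 + 388*√2/2593))*(407 + 380) = (786157/2593 + 388*√2/2593)*787 = 618705559/2593 + 305356*√2/2593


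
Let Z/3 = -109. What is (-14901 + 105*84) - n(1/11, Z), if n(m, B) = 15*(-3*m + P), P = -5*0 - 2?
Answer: -66516/11 ≈ -6046.9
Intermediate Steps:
P = -2 (P = 0 - 2 = -2)
Z = -327 (Z = 3*(-109) = -327)
n(m, B) = -30 - 45*m (n(m, B) = 15*(-3*m - 2) = 15*(-2 - 3*m) = -30 - 45*m)
(-14901 + 105*84) - n(1/11, Z) = (-14901 + 105*84) - (-30 - 45/11) = (-14901 + 8820) - (-30 - 45*1/11) = -6081 - (-30 - 45/11) = -6081 - 1*(-375/11) = -6081 + 375/11 = -66516/11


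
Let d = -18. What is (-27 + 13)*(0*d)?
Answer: 0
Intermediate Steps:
(-27 + 13)*(0*d) = (-27 + 13)*(0*(-18)) = -14*0 = 0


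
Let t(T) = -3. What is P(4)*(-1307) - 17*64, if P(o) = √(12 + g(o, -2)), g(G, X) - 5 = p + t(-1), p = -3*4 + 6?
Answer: -1088 - 2614*√2 ≈ -4784.8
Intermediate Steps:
p = -6 (p = -12 + 6 = -6)
g(G, X) = -4 (g(G, X) = 5 + (-6 - 3) = 5 - 9 = -4)
P(o) = 2*√2 (P(o) = √(12 - 4) = √8 = 2*√2)
P(4)*(-1307) - 17*64 = (2*√2)*(-1307) - 17*64 = -2614*√2 - 1088 = -1088 - 2614*√2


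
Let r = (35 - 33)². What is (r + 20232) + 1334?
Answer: 21570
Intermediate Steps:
r = 4 (r = 2² = 4)
(r + 20232) + 1334 = (4 + 20232) + 1334 = 20236 + 1334 = 21570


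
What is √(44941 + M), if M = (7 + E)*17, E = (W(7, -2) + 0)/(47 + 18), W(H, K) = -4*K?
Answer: 2*√47596835/65 ≈ 212.28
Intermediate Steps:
E = 8/65 (E = (-4*(-2) + 0)/(47 + 18) = (8 + 0)/65 = 8*(1/65) = 8/65 ≈ 0.12308)
M = 7871/65 (M = (7 + 8/65)*17 = (463/65)*17 = 7871/65 ≈ 121.09)
√(44941 + M) = √(44941 + 7871/65) = √(2929036/65) = 2*√47596835/65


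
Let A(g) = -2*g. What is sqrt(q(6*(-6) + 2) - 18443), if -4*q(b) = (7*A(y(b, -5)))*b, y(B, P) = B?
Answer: I*sqrt(14397) ≈ 119.99*I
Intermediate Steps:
q(b) = 7*b**2/2 (q(b) = -7*(-2*b)*b/4 = -(-14*b)*b/4 = -(-7)*b**2/2 = 7*b**2/2)
sqrt(q(6*(-6) + 2) - 18443) = sqrt(7*(6*(-6) + 2)**2/2 - 18443) = sqrt(7*(-36 + 2)**2/2 - 18443) = sqrt((7/2)*(-34)**2 - 18443) = sqrt((7/2)*1156 - 18443) = sqrt(4046 - 18443) = sqrt(-14397) = I*sqrt(14397)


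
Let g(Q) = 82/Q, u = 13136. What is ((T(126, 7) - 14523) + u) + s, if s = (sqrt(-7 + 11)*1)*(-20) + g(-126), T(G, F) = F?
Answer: -89501/63 ≈ -1420.7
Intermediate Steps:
s = -2561/63 (s = (sqrt(-7 + 11)*1)*(-20) + 82/(-126) = (sqrt(4)*1)*(-20) + 82*(-1/126) = (2*1)*(-20) - 41/63 = 2*(-20) - 41/63 = -40 - 41/63 = -2561/63 ≈ -40.651)
((T(126, 7) - 14523) + u) + s = ((7 - 14523) + 13136) - 2561/63 = (-14516 + 13136) - 2561/63 = -1380 - 2561/63 = -89501/63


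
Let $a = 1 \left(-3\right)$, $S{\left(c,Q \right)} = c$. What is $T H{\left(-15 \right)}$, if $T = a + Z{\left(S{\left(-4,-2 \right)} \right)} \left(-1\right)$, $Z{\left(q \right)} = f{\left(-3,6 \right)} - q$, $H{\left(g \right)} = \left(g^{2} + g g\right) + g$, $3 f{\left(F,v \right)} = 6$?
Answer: $-3915$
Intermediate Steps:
$f{\left(F,v \right)} = 2$ ($f{\left(F,v \right)} = \frac{1}{3} \cdot 6 = 2$)
$a = -3$
$H{\left(g \right)} = g + 2 g^{2}$ ($H{\left(g \right)} = \left(g^{2} + g^{2}\right) + g = 2 g^{2} + g = g + 2 g^{2}$)
$Z{\left(q \right)} = 2 - q$
$T = -9$ ($T = -3 + \left(2 - -4\right) \left(-1\right) = -3 + \left(2 + 4\right) \left(-1\right) = -3 + 6 \left(-1\right) = -3 - 6 = -9$)
$T H{\left(-15 \right)} = - 9 \left(- 15 \left(1 + 2 \left(-15\right)\right)\right) = - 9 \left(- 15 \left(1 - 30\right)\right) = - 9 \left(\left(-15\right) \left(-29\right)\right) = \left(-9\right) 435 = -3915$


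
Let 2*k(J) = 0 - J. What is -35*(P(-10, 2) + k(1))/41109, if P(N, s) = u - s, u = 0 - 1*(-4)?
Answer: -35/27406 ≈ -0.0012771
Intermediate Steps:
k(J) = -J/2 (k(J) = (0 - J)/2 = (-J)/2 = -J/2)
u = 4 (u = 0 + 4 = 4)
P(N, s) = 4 - s
-35*(P(-10, 2) + k(1))/41109 = -35*((4 - 1*2) - 1/2*1)/41109 = -35*((4 - 2) - 1/2)*(1/41109) = -35*(2 - 1/2)*(1/41109) = -35*3/2*(1/41109) = -105/2*1/41109 = -35/27406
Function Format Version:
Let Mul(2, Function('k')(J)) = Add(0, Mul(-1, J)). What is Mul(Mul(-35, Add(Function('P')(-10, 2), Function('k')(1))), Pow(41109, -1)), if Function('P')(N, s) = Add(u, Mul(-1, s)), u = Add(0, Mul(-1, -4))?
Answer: Rational(-35, 27406) ≈ -0.0012771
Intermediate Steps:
Function('k')(J) = Mul(Rational(-1, 2), J) (Function('k')(J) = Mul(Rational(1, 2), Add(0, Mul(-1, J))) = Mul(Rational(1, 2), Mul(-1, J)) = Mul(Rational(-1, 2), J))
u = 4 (u = Add(0, 4) = 4)
Function('P')(N, s) = Add(4, Mul(-1, s))
Mul(Mul(-35, Add(Function('P')(-10, 2), Function('k')(1))), Pow(41109, -1)) = Mul(Mul(-35, Add(Add(4, Mul(-1, 2)), Mul(Rational(-1, 2), 1))), Pow(41109, -1)) = Mul(Mul(-35, Add(Add(4, -2), Rational(-1, 2))), Rational(1, 41109)) = Mul(Mul(-35, Add(2, Rational(-1, 2))), Rational(1, 41109)) = Mul(Mul(-35, Rational(3, 2)), Rational(1, 41109)) = Mul(Rational(-105, 2), Rational(1, 41109)) = Rational(-35, 27406)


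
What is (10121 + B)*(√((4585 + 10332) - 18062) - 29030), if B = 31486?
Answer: -1207851210 + 41607*I*√3145 ≈ -1.2079e+9 + 2.3333e+6*I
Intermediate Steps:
(10121 + B)*(√((4585 + 10332) - 18062) - 29030) = (10121 + 31486)*(√((4585 + 10332) - 18062) - 29030) = 41607*(√(14917 - 18062) - 29030) = 41607*(√(-3145) - 29030) = 41607*(I*√3145 - 29030) = 41607*(-29030 + I*√3145) = -1207851210 + 41607*I*√3145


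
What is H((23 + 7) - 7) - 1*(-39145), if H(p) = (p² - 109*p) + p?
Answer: 37190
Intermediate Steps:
H(p) = p² - 108*p
H((23 + 7) - 7) - 1*(-39145) = ((23 + 7) - 7)*(-108 + ((23 + 7) - 7)) - 1*(-39145) = (30 - 7)*(-108 + (30 - 7)) + 39145 = 23*(-108 + 23) + 39145 = 23*(-85) + 39145 = -1955 + 39145 = 37190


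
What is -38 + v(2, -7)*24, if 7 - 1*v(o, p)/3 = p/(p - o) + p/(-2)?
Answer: 158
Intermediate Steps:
v(o, p) = 21 + 3*p/2 - 3*p/(p - o) (v(o, p) = 21 - 3*(p/(p - o) + p/(-2)) = 21 - 3*(p/(p - o) + p*(-½)) = 21 - 3*(p/(p - o) - p/2) = 21 - 3*(-p/2 + p/(p - o)) = 21 + (3*p/2 - 3*p/(p - o)) = 21 + 3*p/2 - 3*p/(p - o))
-38 + v(2, -7)*24 = -38 + (3*(-1*(-7)² - 12*(-7) + 14*2 + 2*(-7))/(2*(2 - 1*(-7))))*24 = -38 + (3*(-1*49 + 84 + 28 - 14)/(2*(2 + 7)))*24 = -38 + ((3/2)*(-49 + 84 + 28 - 14)/9)*24 = -38 + ((3/2)*(⅑)*49)*24 = -38 + (49/6)*24 = -38 + 196 = 158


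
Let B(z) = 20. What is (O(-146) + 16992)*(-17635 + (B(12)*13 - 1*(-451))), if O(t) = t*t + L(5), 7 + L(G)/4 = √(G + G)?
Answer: -647850720 - 67696*√10 ≈ -6.4807e+8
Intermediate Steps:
L(G) = -28 + 4*√2*√G (L(G) = -28 + 4*√(G + G) = -28 + 4*√(2*G) = -28 + 4*(√2*√G) = -28 + 4*√2*√G)
O(t) = -28 + t² + 4*√10 (O(t) = t*t + (-28 + 4*√2*√5) = t² + (-28 + 4*√10) = -28 + t² + 4*√10)
(O(-146) + 16992)*(-17635 + (B(12)*13 - 1*(-451))) = ((-28 + (-146)² + 4*√10) + 16992)*(-17635 + (20*13 - 1*(-451))) = ((-28 + 21316 + 4*√10) + 16992)*(-17635 + (260 + 451)) = ((21288 + 4*√10) + 16992)*(-17635 + 711) = (38280 + 4*√10)*(-16924) = -647850720 - 67696*√10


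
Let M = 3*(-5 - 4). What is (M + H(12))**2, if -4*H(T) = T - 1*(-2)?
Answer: 3721/4 ≈ 930.25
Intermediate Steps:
H(T) = -1/2 - T/4 (H(T) = -(T - 1*(-2))/4 = -(T + 2)/4 = -(2 + T)/4 = -1/2 - T/4)
M = -27 (M = 3*(-9) = -27)
(M + H(12))**2 = (-27 + (-1/2 - 1/4*12))**2 = (-27 + (-1/2 - 3))**2 = (-27 - 7/2)**2 = (-61/2)**2 = 3721/4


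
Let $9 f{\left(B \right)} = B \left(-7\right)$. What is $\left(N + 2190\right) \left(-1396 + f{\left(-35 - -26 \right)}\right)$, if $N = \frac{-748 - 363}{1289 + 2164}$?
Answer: $- \frac{3500724017}{1151} \approx -3.0415 \cdot 10^{6}$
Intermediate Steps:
$N = - \frac{1111}{3453}$ ($N = \frac{-748 + \left(-815 + 452\right)}{3453} = \left(-748 - 363\right) \frac{1}{3453} = \left(-1111\right) \frac{1}{3453} = - \frac{1111}{3453} \approx -0.32175$)
$f{\left(B \right)} = - \frac{7 B}{9}$ ($f{\left(B \right)} = \frac{B \left(-7\right)}{9} = \frac{\left(-7\right) B}{9} = - \frac{7 B}{9}$)
$\left(N + 2190\right) \left(-1396 + f{\left(-35 - -26 \right)}\right) = \left(- \frac{1111}{3453} + 2190\right) \left(-1396 - \frac{7 \left(-35 - -26\right)}{9}\right) = \frac{7560959 \left(-1396 - \frac{7 \left(-35 + 26\right)}{9}\right)}{3453} = \frac{7560959 \left(-1396 - -7\right)}{3453} = \frac{7560959 \left(-1396 + 7\right)}{3453} = \frac{7560959}{3453} \left(-1389\right) = - \frac{3500724017}{1151}$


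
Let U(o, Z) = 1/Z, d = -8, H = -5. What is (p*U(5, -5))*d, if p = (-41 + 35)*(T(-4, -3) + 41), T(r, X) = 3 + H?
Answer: -1872/5 ≈ -374.40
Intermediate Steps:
T(r, X) = -2 (T(r, X) = 3 - 5 = -2)
p = -234 (p = (-41 + 35)*(-2 + 41) = -6*39 = -234)
(p*U(5, -5))*d = -234/(-5)*(-8) = -234*(-⅕)*(-8) = (234/5)*(-8) = -1872/5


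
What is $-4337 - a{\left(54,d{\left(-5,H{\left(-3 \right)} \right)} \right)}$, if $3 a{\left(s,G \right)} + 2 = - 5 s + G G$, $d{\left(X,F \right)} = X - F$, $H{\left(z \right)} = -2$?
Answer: $- \frac{12748}{3} \approx -4249.3$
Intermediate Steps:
$a{\left(s,G \right)} = - \frac{2}{3} - \frac{5 s}{3} + \frac{G^{2}}{3}$ ($a{\left(s,G \right)} = - \frac{2}{3} + \frac{- 5 s + G G}{3} = - \frac{2}{3} + \frac{- 5 s + G^{2}}{3} = - \frac{2}{3} + \frac{G^{2} - 5 s}{3} = - \frac{2}{3} + \left(- \frac{5 s}{3} + \frac{G^{2}}{3}\right) = - \frac{2}{3} - \frac{5 s}{3} + \frac{G^{2}}{3}$)
$-4337 - a{\left(54,d{\left(-5,H{\left(-3 \right)} \right)} \right)} = -4337 - \left(- \frac{2}{3} - 90 + \frac{\left(-5 - -2\right)^{2}}{3}\right) = -4337 - \left(- \frac{2}{3} - 90 + \frac{\left(-5 + 2\right)^{2}}{3}\right) = -4337 - \left(- \frac{2}{3} - 90 + \frac{\left(-3\right)^{2}}{3}\right) = -4337 - \left(- \frac{2}{3} - 90 + \frac{1}{3} \cdot 9\right) = -4337 - \left(- \frac{2}{3} - 90 + 3\right) = -4337 - - \frac{263}{3} = -4337 + \frac{263}{3} = - \frac{12748}{3}$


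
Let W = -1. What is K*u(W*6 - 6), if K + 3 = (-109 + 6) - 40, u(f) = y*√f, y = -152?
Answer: 44384*I*√3 ≈ 76875.0*I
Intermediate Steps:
u(f) = -152*√f
K = -146 (K = -3 + ((-109 + 6) - 40) = -3 + (-103 - 40) = -3 - 143 = -146)
K*u(W*6 - 6) = -(-22192)*√(-1*6 - 6) = -(-22192)*√(-6 - 6) = -(-22192)*√(-12) = -(-22192)*2*I*√3 = -(-44384)*I*√3 = 44384*I*√3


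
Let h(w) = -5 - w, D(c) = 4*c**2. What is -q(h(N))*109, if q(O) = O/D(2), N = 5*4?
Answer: 2725/16 ≈ 170.31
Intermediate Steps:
N = 20
q(O) = O/16 (q(O) = O/((4*2**2)) = O/((4*4)) = O/16)
-q(h(N))*109 = -(-5 - 1*20)/16*109 = -(-5 - 20)/16*109 = -(-25)/16*109 = -1*(-25/16)*109 = (25/16)*109 = 2725/16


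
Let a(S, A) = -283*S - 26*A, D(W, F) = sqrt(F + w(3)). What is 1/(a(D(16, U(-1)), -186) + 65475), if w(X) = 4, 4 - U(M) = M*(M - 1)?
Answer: 23437/1647718729 + 283*sqrt(6)/4943156187 ≈ 1.4364e-5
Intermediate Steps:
U(M) = 4 - M*(-1 + M) (U(M) = 4 - M*(M - 1) = 4 - M*(-1 + M))
D(W, F) = sqrt(4 + F) (D(W, F) = sqrt(F + 4) = sqrt(4 + F))
1/(a(D(16, U(-1)), -186) + 65475) = 1/((-283*sqrt(4 + (4 - 1 - 1*(-1)**2)) - 26*(-186)) + 65475) = 1/((-283*sqrt(4 + (4 - 1 - 1*1)) + 4836) + 65475) = 1/((-283*sqrt(4 + (4 - 1 - 1)) + 4836) + 65475) = 1/((-283*sqrt(4 + 2) + 4836) + 65475) = 1/((-283*sqrt(6) + 4836) + 65475) = 1/((4836 - 283*sqrt(6)) + 65475) = 1/(70311 - 283*sqrt(6))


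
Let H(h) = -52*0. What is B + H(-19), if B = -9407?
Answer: -9407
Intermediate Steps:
H(h) = 0
B + H(-19) = -9407 + 0 = -9407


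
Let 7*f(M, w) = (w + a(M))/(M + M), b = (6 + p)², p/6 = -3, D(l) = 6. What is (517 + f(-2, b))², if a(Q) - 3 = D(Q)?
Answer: 205148329/784 ≈ 2.6167e+5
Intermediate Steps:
p = -18 (p = 6*(-3) = -18)
a(Q) = 9 (a(Q) = 3 + 6 = 9)
b = 144 (b = (6 - 18)² = (-12)² = 144)
f(M, w) = (9 + w)/(14*M) (f(M, w) = ((w + 9)/(M + M))/7 = ((9 + w)/((2*M)))/7 = ((9 + w)*(1/(2*M)))/7 = ((9 + w)/(2*M))/7 = (9 + w)/(14*M))
(517 + f(-2, b))² = (517 + (1/14)*(9 + 144)/(-2))² = (517 + (1/14)*(-½)*153)² = (517 - 153/28)² = (14323/28)² = 205148329/784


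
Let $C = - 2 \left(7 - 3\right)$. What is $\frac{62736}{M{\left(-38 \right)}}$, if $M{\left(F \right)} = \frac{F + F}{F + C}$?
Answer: $\frac{721464}{19} \approx 37972.0$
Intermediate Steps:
$C = -8$ ($C = \left(-2\right) 4 = -8$)
$M{\left(F \right)} = \frac{2 F}{-8 + F}$ ($M{\left(F \right)} = \frac{F + F}{F - 8} = \frac{2 F}{-8 + F}$)
$\frac{62736}{M{\left(-38 \right)}} = \frac{62736}{2 \left(-38\right) \frac{1}{-8 - 38}} = \frac{62736}{2 \left(-38\right) \frac{1}{-46}} = \frac{62736}{2 \left(-38\right) \left(- \frac{1}{46}\right)} = \frac{62736}{\frac{38}{23}} = 62736 \cdot \frac{23}{38} = \frac{721464}{19}$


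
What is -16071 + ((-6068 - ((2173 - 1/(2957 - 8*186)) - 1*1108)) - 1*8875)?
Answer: -47124050/1469 ≈ -32079.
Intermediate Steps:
-16071 + ((-6068 - ((2173 - 1/(2957 - 8*186)) - 1*1108)) - 1*8875) = -16071 + ((-6068 - ((2173 - 1/(2957 - 1488)) - 1108)) - 8875) = -16071 + ((-6068 - ((2173 - 1/1469) - 1108)) - 8875) = -16071 + ((-6068 - (3192136/1469 - 1108)) - 8875) = -16071 + ((-6068 - 1*1564484/1469) - 8875) = -16071 + ((-6068 - 1564484/1469) - 8875) = -16071 + (-10478376/1469 - 8875) = -16071 - 23515751/1469 = -47124050/1469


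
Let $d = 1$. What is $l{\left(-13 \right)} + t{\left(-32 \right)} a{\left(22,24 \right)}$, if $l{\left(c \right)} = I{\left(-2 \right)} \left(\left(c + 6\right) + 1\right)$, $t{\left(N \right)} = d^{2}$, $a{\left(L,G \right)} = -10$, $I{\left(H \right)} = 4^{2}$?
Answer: $-106$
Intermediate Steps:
$I{\left(H \right)} = 16$
$t{\left(N \right)} = 1$ ($t{\left(N \right)} = 1^{2} = 1$)
$l{\left(c \right)} = 112 + 16 c$ ($l{\left(c \right)} = 16 \left(\left(c + 6\right) + 1\right) = 16 \left(\left(6 + c\right) + 1\right) = 16 \left(7 + c\right) = 112 + 16 c$)
$l{\left(-13 \right)} + t{\left(-32 \right)} a{\left(22,24 \right)} = \left(112 + 16 \left(-13\right)\right) + 1 \left(-10\right) = \left(112 - 208\right) - 10 = -96 - 10 = -106$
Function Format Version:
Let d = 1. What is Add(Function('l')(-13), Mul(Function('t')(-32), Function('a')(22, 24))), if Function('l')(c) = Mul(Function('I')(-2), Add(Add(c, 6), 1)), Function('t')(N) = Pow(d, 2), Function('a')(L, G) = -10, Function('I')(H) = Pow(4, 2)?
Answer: -106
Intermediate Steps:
Function('I')(H) = 16
Function('t')(N) = 1 (Function('t')(N) = Pow(1, 2) = 1)
Function('l')(c) = Add(112, Mul(16, c)) (Function('l')(c) = Mul(16, Add(Add(c, 6), 1)) = Mul(16, Add(Add(6, c), 1)) = Mul(16, Add(7, c)) = Add(112, Mul(16, c)))
Add(Function('l')(-13), Mul(Function('t')(-32), Function('a')(22, 24))) = Add(Add(112, Mul(16, -13)), Mul(1, -10)) = Add(Add(112, -208), -10) = Add(-96, -10) = -106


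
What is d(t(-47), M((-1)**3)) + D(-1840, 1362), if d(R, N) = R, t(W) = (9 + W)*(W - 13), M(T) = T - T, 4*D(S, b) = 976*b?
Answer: 334608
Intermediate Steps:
D(S, b) = 244*b (D(S, b) = (976*b)/4 = 244*b)
M(T) = 0
t(W) = (-13 + W)*(9 + W) (t(W) = (9 + W)*(-13 + W) = (-13 + W)*(9 + W))
d(t(-47), M((-1)**3)) + D(-1840, 1362) = (-117 + (-47)**2 - 4*(-47)) + 244*1362 = (-117 + 2209 + 188) + 332328 = 2280 + 332328 = 334608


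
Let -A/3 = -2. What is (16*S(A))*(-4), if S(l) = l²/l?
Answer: -384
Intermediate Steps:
A = 6 (A = -3*(-2) = 6)
S(l) = l
(16*S(A))*(-4) = (16*6)*(-4) = 96*(-4) = -384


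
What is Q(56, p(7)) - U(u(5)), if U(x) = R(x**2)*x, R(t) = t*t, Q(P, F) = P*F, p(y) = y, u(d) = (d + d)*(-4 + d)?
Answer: -99608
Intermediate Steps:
u(d) = 2*d*(-4 + d) (u(d) = (2*d)*(-4 + d) = 2*d*(-4 + d))
Q(P, F) = F*P
R(t) = t**2
U(x) = x**5 (U(x) = (x**2)**2*x = x**4*x = x**5)
Q(56, p(7)) - U(u(5)) = 7*56 - (2*5*(-4 + 5))**5 = 392 - (2*5*1)**5 = 392 - 1*10**5 = 392 - 1*100000 = 392 - 100000 = -99608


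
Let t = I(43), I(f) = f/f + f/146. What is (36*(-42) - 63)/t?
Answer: -3650/3 ≈ -1216.7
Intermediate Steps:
I(f) = 1 + f/146 (I(f) = 1 + f*(1/146) = 1 + f/146)
t = 189/146 (t = 1 + (1/146)*43 = 1 + 43/146 = 189/146 ≈ 1.2945)
(36*(-42) - 63)/t = (36*(-42) - 63)/(189/146) = (-1512 - 63)*(146/189) = -1575*146/189 = -3650/3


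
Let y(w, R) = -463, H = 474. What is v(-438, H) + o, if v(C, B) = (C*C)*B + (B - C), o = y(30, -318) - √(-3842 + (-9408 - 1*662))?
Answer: 90934505 - 2*I*√3478 ≈ 9.0935e+7 - 117.95*I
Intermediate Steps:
o = -463 - 2*I*√3478 (o = -463 - √(-3842 + (-9408 - 1*662)) = -463 - √(-3842 + (-9408 - 662)) = -463 - √(-3842 - 10070) = -463 - √(-13912) = -463 - 2*I*√3478 ≈ -463.0 - 117.95*I)
v(C, B) = B - C + B*C² (v(C, B) = C²*B + (B - C) = B*C² + (B - C) = B - C + B*C²)
v(-438, H) + o = (474 - 1*(-438) + 474*(-438)²) + (-463 - 2*I*√3478) = (474 + 438 + 474*191844) + (-463 - 2*I*√3478) = (474 + 438 + 90934056) + (-463 - 2*I*√3478) = 90934968 + (-463 - 2*I*√3478) = 90934505 - 2*I*√3478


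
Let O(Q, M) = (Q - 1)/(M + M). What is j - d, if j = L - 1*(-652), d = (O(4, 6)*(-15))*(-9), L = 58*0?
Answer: 2473/4 ≈ 618.25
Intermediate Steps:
L = 0
O(Q, M) = (-1 + Q)/(2*M) (O(Q, M) = (-1 + Q)/((2*M)) = (-1 + Q)*(1/(2*M)) = (-1 + Q)/(2*M))
d = 135/4 (d = (((½)*(-1 + 4)/6)*(-15))*(-9) = (((½)*(⅙)*3)*(-15))*(-9) = ((¼)*(-15))*(-9) = -15/4*(-9) = 135/4 ≈ 33.750)
j = 652 (j = 0 - 1*(-652) = 0 + 652 = 652)
j - d = 652 - 1*135/4 = 652 - 135/4 = 2473/4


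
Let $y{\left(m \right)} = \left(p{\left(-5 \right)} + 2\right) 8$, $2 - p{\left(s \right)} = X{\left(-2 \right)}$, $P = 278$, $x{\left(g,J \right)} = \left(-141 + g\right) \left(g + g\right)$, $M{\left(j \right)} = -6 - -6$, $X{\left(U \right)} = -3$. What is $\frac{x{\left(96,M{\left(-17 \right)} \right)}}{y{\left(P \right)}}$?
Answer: $- \frac{1080}{7} \approx -154.29$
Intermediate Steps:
$M{\left(j \right)} = 0$ ($M{\left(j \right)} = -6 + 6 = 0$)
$x{\left(g,J \right)} = 2 g \left(-141 + g\right)$ ($x{\left(g,J \right)} = \left(-141 + g\right) 2 g = 2 g \left(-141 + g\right)$)
$p{\left(s \right)} = 5$ ($p{\left(s \right)} = 2 - -3 = 2 + 3 = 5$)
$y{\left(m \right)} = 56$ ($y{\left(m \right)} = \left(5 + 2\right) 8 = 7 \cdot 8 = 56$)
$\frac{x{\left(96,M{\left(-17 \right)} \right)}}{y{\left(P \right)}} = \frac{2 \cdot 96 \left(-141 + 96\right)}{56} = 2 \cdot 96 \left(-45\right) \frac{1}{56} = \left(-8640\right) \frac{1}{56} = - \frac{1080}{7}$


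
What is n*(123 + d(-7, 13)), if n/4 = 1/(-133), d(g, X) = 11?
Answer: -536/133 ≈ -4.0301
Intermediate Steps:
n = -4/133 (n = 4/(-133) = 4*(-1/133) = -4/133 ≈ -0.030075)
n*(123 + d(-7, 13)) = -4*(123 + 11)/133 = -4/133*134 = -536/133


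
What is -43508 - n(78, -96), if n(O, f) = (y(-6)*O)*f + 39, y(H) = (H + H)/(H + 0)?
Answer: -28571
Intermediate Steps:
y(H) = 2 (y(H) = (2*H)/H = 2)
n(O, f) = 39 + 2*O*f (n(O, f) = (2*O)*f + 39 = 2*O*f + 39 = 39 + 2*O*f)
-43508 - n(78, -96) = -43508 - (39 + 2*78*(-96)) = -43508 - (39 - 14976) = -43508 - 1*(-14937) = -43508 + 14937 = -28571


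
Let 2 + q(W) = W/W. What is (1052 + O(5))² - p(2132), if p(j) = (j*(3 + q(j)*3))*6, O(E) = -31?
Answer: 1042441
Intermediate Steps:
q(W) = -1 (q(W) = -2 + W/W = -2 + 1 = -1)
p(j) = 0 (p(j) = (j*(3 - 1*3))*6 = (j*(3 - 3))*6 = (j*0)*6 = 0*6 = 0)
(1052 + O(5))² - p(2132) = (1052 - 31)² - 1*0 = 1021² + 0 = 1042441 + 0 = 1042441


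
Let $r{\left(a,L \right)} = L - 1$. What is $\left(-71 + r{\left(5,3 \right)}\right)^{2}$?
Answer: $4761$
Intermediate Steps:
$r{\left(a,L \right)} = -1 + L$
$\left(-71 + r{\left(5,3 \right)}\right)^{2} = \left(-71 + \left(-1 + 3\right)\right)^{2} = \left(-71 + 2\right)^{2} = \left(-69\right)^{2} = 4761$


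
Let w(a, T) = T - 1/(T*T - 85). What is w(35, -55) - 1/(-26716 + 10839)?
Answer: -2567323837/46678380 ≈ -55.000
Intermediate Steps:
w(a, T) = T - 1/(-85 + T²) (w(a, T) = T - 1/(T² - 85) = T - 1/(-85 + T²))
w(35, -55) - 1/(-26716 + 10839) = (-1 + (-55)³ - 85*(-55))/(-85 + (-55)²) - 1/(-26716 + 10839) = (-1 - 166375 + 4675)/(-85 + 3025) - 1/(-15877) = -161701/2940 - 1*(-1/15877) = (1/2940)*(-161701) + 1/15877 = -161701/2940 + 1/15877 = -2567323837/46678380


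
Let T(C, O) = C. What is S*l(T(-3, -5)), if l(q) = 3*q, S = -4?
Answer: 36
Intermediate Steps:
S*l(T(-3, -5)) = -12*(-3) = -4*(-9) = 36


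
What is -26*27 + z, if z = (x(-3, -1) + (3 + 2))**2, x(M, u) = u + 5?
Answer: -621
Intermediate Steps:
x(M, u) = 5 + u
z = 81 (z = ((5 - 1) + (3 + 2))**2 = (4 + 5)**2 = 9**2 = 81)
-26*27 + z = -26*27 + 81 = -702 + 81 = -621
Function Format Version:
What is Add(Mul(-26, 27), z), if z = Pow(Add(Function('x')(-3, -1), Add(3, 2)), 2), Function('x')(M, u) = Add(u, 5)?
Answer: -621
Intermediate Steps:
Function('x')(M, u) = Add(5, u)
z = 81 (z = Pow(Add(Add(5, -1), Add(3, 2)), 2) = Pow(Add(4, 5), 2) = Pow(9, 2) = 81)
Add(Mul(-26, 27), z) = Add(Mul(-26, 27), 81) = Add(-702, 81) = -621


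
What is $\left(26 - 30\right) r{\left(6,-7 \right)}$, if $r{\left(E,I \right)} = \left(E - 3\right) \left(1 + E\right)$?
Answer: $-84$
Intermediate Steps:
$r{\left(E,I \right)} = \left(1 + E\right) \left(-3 + E\right)$ ($r{\left(E,I \right)} = \left(-3 + E\right) \left(1 + E\right) = \left(1 + E\right) \left(-3 + E\right)$)
$\left(26 - 30\right) r{\left(6,-7 \right)} = \left(26 - 30\right) \left(-3 + 6^{2} - 12\right) = - 4 \left(-3 + 36 - 12\right) = \left(-4\right) 21 = -84$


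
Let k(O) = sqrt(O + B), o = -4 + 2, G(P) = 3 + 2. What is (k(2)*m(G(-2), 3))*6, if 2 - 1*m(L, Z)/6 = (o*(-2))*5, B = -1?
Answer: -648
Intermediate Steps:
G(P) = 5
o = -2
m(L, Z) = -108 (m(L, Z) = 12 - 6*(-2*(-2))*5 = 12 - 24*5 = 12 - 6*20 = 12 - 120 = -108)
k(O) = sqrt(-1 + O) (k(O) = sqrt(O - 1) = sqrt(-1 + O))
(k(2)*m(G(-2), 3))*6 = (sqrt(-1 + 2)*(-108))*6 = (sqrt(1)*(-108))*6 = (1*(-108))*6 = -108*6 = -648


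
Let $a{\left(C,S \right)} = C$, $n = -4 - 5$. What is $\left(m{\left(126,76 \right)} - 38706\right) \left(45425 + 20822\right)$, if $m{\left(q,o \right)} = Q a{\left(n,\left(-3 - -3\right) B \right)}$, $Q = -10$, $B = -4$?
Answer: $-2558194152$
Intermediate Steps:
$n = -9$ ($n = -4 - 5 = -9$)
$m{\left(q,o \right)} = 90$ ($m{\left(q,o \right)} = \left(-10\right) \left(-9\right) = 90$)
$\left(m{\left(126,76 \right)} - 38706\right) \left(45425 + 20822\right) = \left(90 - 38706\right) \left(45425 + 20822\right) = \left(-38616\right) 66247 = -2558194152$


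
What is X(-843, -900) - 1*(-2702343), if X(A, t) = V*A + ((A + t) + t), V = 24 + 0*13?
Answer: 2679468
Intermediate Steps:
V = 24 (V = 24 + 0 = 24)
X(A, t) = 2*t + 25*A (X(A, t) = 24*A + ((A + t) + t) = 24*A + (A + 2*t) = 2*t + 25*A)
X(-843, -900) - 1*(-2702343) = (2*(-900) + 25*(-843)) - 1*(-2702343) = (-1800 - 21075) + 2702343 = -22875 + 2702343 = 2679468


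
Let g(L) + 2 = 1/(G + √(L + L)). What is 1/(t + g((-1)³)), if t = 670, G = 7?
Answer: 34075/22766777 + I*√2/22766777 ≈ 0.0014967 + 6.2117e-8*I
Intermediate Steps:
g(L) = -2 + 1/(7 + √2*√L) (g(L) = -2 + 1/(7 + √(L + L)) = -2 + 1/(7 + √(2*L)) = -2 + 1/(7 + √2*√L))
1/(t + g((-1)³)) = 1/(670 + (-13 - 2*√2*√((-1)³))/(7 + √2*√((-1)³))) = 1/(670 + (-13 - 2*√2*√(-1))/(7 + √2*√(-1))) = 1/(670 + (-13 - 2*√2*I)/(7 + √2*I)) = 1/(670 + (-13 - 2*I*√2)/(7 + I*√2))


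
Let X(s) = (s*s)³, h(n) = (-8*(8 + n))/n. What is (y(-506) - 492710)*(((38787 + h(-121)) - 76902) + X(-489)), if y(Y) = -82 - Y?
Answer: -814434214615174833659732/121 ≈ -6.7309e+21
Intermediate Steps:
h(n) = (-64 - 8*n)/n
X(s) = s⁶ (X(s) = (s²)³ = s⁶)
(y(-506) - 492710)*(((38787 + h(-121)) - 76902) + X(-489)) = ((-82 - 1*(-506)) - 492710)*(((38787 + (-8 - 64/(-121))) - 76902) + (-489)⁶) = ((-82 + 506) - 492710)*(((38787 + (-8 - 64*(-1/121))) - 76902) + 13672664422368561) = (424 - 492710)*(((38787 + (-8 + 64/121)) - 76902) + 13672664422368561) = -492286*(((38787 - 904/121) - 76902) + 13672664422368561) = -492286*((4692323/121 - 76902) + 13672664422368561) = -492286*(-4612819/121 + 13672664422368561) = -492286*1654392395101983062/121 = -814434214615174833659732/121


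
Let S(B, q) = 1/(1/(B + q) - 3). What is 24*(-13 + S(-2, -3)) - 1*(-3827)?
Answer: 7015/2 ≈ 3507.5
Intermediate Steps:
S(B, q) = 1/(-3 + 1/(B + q))
24*(-13 + S(-2, -3)) - 1*(-3827) = 24*(-13 + (-1*(-2) - 1*(-3))/(-1 + 3*(-2) + 3*(-3))) - 1*(-3827) = 24*(-13 + (2 + 3)/(-1 - 6 - 9)) + 3827 = 24*(-13 + 5/(-16)) + 3827 = 24*(-13 - 1/16*5) + 3827 = 24*(-13 - 5/16) + 3827 = 24*(-213/16) + 3827 = -639/2 + 3827 = 7015/2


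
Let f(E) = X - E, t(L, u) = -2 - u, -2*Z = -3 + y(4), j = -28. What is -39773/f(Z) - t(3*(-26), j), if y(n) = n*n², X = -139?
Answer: 2384/7 ≈ 340.57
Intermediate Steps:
y(n) = n³
Z = -61/2 (Z = -(-3 + 4³)/2 = -(-3 + 64)/2 = -½*61 = -61/2 ≈ -30.500)
f(E) = -139 - E
-39773/f(Z) - t(3*(-26), j) = -39773/(-139 - 1*(-61/2)) - (-2 - 1*(-28)) = -39773/(-139 + 61/2) - (-2 + 28) = -39773/(-217/2) - 1*26 = -39773*(-2/217) - 26 = 2566/7 - 26 = 2384/7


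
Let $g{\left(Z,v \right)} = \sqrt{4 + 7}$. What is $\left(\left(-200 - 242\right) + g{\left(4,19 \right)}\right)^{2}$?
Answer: $\left(442 - \sqrt{11}\right)^{2} \approx 1.9244 \cdot 10^{5}$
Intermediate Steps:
$g{\left(Z,v \right)} = \sqrt{11}$
$\left(\left(-200 - 242\right) + g{\left(4,19 \right)}\right)^{2} = \left(\left(-200 - 242\right) + \sqrt{11}\right)^{2} = \left(-442 + \sqrt{11}\right)^{2}$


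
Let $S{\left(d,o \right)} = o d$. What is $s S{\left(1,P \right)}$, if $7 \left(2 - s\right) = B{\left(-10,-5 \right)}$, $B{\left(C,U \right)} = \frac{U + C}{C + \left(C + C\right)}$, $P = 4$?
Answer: $\frac{54}{7} \approx 7.7143$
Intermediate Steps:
$S{\left(d,o \right)} = d o$
$B{\left(C,U \right)} = \frac{C + U}{3 C}$ ($B{\left(C,U \right)} = \frac{C + U}{C + 2 C} = \frac{C + U}{3 C}$)
$s = \frac{27}{14}$ ($s = 2 - \frac{\frac{1}{3} \frac{1}{-10} \left(-10 - 5\right)}{7} = 2 - \frac{\frac{1}{3} \left(- \frac{1}{10}\right) \left(-15\right)}{7} = 2 - \frac{1}{14} = \frac{27}{14} \approx 1.9286$)
$s S{\left(1,P \right)} = \frac{27 \cdot 1 \cdot 4}{14} = \frac{27}{14} \cdot 4 = \frac{54}{7}$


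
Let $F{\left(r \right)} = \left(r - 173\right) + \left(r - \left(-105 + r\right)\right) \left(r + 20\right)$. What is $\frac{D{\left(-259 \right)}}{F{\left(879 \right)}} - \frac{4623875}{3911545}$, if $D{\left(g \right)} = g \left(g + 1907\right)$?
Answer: $- \frac{421861542363}{74398368209} \approx -5.6703$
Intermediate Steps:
$D{\left(g \right)} = g \left(1907 + g\right)$
$F{\left(r \right)} = 1927 + 106 r$ ($F{\left(r \right)} = \left(-173 + r\right) + 105 \left(20 + r\right) = \left(-173 + r\right) + \left(2100 + 105 r\right) = 1927 + 106 r$)
$\frac{D{\left(-259 \right)}}{F{\left(879 \right)}} - \frac{4623875}{3911545} = \frac{\left(-259\right) \left(1907 - 259\right)}{1927 + 106 \cdot 879} - \frac{4623875}{3911545} = \frac{\left(-259\right) 1648}{1927 + 93174} - \frac{924775}{782309} = - \frac{426832}{95101} - \frac{924775}{782309} = - \frac{421861542363}{74398368209}$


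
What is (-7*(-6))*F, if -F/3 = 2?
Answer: -252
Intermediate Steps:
F = -6 (F = -3*2 = -6)
(-7*(-6))*F = -7*(-6)*(-6) = 42*(-6) = -252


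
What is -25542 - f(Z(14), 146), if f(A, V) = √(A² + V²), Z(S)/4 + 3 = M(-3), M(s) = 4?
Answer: -25542 - 2*√5333 ≈ -25688.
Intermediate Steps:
Z(S) = 4 (Z(S) = -12 + 4*4 = -12 + 16 = 4)
-25542 - f(Z(14), 146) = -25542 - √(4² + 146²) = -25542 - √(16 + 21316) = -25542 - √21332 = -25542 - 2*√5333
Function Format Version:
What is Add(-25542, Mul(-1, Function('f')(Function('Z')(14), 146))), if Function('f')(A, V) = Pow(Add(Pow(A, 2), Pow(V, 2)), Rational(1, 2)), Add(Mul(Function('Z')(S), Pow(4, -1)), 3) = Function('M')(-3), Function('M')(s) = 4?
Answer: Add(-25542, Mul(-2, Pow(5333, Rational(1, 2)))) ≈ -25688.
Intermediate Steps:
Function('Z')(S) = 4 (Function('Z')(S) = Add(-12, Mul(4, 4)) = Add(-12, 16) = 4)
Add(-25542, Mul(-1, Function('f')(Function('Z')(14), 146))) = Add(-25542, Mul(-1, Pow(Add(Pow(4, 2), Pow(146, 2)), Rational(1, 2)))) = Add(-25542, Mul(-1, Pow(Add(16, 21316), Rational(1, 2)))) = Add(-25542, Mul(-1, Pow(21332, Rational(1, 2)))) = Add(-25542, Mul(-1, Mul(2, Pow(5333, Rational(1, 2))))) = Add(-25542, Mul(-2, Pow(5333, Rational(1, 2))))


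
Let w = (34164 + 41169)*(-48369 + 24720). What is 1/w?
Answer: -1/1781550117 ≈ -5.6131e-10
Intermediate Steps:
w = -1781550117 (w = 75333*(-23649) = -1781550117)
1/w = 1/(-1781550117) = -1/1781550117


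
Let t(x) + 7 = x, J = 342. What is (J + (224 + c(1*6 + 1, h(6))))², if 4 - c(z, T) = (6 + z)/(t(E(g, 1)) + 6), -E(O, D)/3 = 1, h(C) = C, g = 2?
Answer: 5257849/16 ≈ 3.2862e+5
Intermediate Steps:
E(O, D) = -3 (E(O, D) = -3*1 = -3)
t(x) = -7 + x
c(z, T) = 11/2 + z/4 (c(z, T) = 4 - (6 + z)/((-7 - 3) + 6) = 4 - (6 + z)/(-10 + 6) = 4 - (6 + z)/(-4) = 4 - (6 + z)*(-1)/4 = 4 - (-3/2 - z/4) = 4 + (3/2 + z/4) = 11/2 + z/4)
(J + (224 + c(1*6 + 1, h(6))))² = (342 + (224 + (11/2 + (1*6 + 1)/4)))² = (342 + (224 + (11/2 + (6 + 1)/4)))² = (342 + (224 + (11/2 + (¼)*7)))² = (342 + (224 + (11/2 + 7/4)))² = (342 + (224 + 29/4))² = (342 + 925/4)² = (2293/4)² = 5257849/16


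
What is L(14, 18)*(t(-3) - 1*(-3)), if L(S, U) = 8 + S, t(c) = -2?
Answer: 22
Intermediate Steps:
L(14, 18)*(t(-3) - 1*(-3)) = (8 + 14)*(-2 - 1*(-3)) = 22*(-2 + 3) = 22*1 = 22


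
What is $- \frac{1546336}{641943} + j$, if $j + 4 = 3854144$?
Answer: $\frac{2474136647684}{641943} \approx 3.8541 \cdot 10^{6}$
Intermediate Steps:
$j = 3854140$ ($j = -4 + 3854144 = 3854140$)
$- \frac{1546336}{641943} + j = - \frac{1546336}{641943} + 3854140 = \frac{2474136647684}{641943}$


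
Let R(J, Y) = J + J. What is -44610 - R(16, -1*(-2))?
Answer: -44642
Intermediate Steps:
R(J, Y) = 2*J
-44610 - R(16, -1*(-2)) = -44610 - 2*16 = -44610 - 1*32 = -44610 - 32 = -44642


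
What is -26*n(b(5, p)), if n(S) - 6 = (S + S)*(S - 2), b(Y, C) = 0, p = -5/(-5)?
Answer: -156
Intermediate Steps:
p = 1 (p = -5*(-⅕) = 1)
n(S) = 6 + 2*S*(-2 + S) (n(S) = 6 + (S + S)*(S - 2) = 6 + (2*S)*(-2 + S) = 6 + 2*S*(-2 + S))
-26*n(b(5, p)) = -26*(6 - 4*0 + 2*0²) = -26*(6 + 0 + 2*0) = -26*(6 + 0 + 0) = -26*6 = -156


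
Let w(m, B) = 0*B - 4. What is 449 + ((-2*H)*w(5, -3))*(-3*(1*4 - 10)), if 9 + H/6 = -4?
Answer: -10783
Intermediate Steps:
w(m, B) = -4 (w(m, B) = 0 - 4 = -4)
H = -78 (H = -54 + 6*(-4) = -54 - 24 = -78)
449 + ((-2*H)*w(5, -3))*(-3*(1*4 - 10)) = 449 + (-2*(-78)*(-4))*(-3*(1*4 - 10)) = 449 + (156*(-4))*(-3*(4 - 10)) = 449 - (-1872)*(-6) = 449 - 624*18 = 449 - 11232 = -10783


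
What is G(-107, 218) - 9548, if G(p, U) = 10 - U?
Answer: -9756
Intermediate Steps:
G(-107, 218) - 9548 = (10 - 1*218) - 9548 = (10 - 218) - 9548 = -208 - 9548 = -9756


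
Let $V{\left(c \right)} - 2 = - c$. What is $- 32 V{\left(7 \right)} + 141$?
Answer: $301$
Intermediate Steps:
$V{\left(c \right)} = 2 - c$
$- 32 V{\left(7 \right)} + 141 = - 32 \left(2 - 7\right) + 141 = \left(-32\right) \left(-5\right) + 141 = 160 + 141 = 301$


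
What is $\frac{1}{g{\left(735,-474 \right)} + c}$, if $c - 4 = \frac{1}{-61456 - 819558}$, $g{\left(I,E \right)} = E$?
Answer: $- \frac{881014}{414076581} \approx -0.0021277$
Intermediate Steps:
$c = \frac{3524055}{881014}$ ($c = 4 + \frac{1}{-61456 - 819558} = 4 + \frac{1}{-881014} = 4 - \frac{1}{881014} = \frac{3524055}{881014} \approx 4.0$)
$\frac{1}{g{\left(735,-474 \right)} + c} = \frac{1}{-474 + \frac{3524055}{881014}} = \frac{1}{- \frac{414076581}{881014}} = - \frac{881014}{414076581}$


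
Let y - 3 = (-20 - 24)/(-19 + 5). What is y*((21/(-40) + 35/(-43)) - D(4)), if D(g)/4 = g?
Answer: -29823/280 ≈ -106.51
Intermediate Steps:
y = 43/7 (y = 3 + (-20 - 24)/(-19 + 5) = 3 - 44/(-14) = 3 - 44*(-1/14) = 3 + 22/7 = 43/7 ≈ 6.1429)
D(g) = 4*g
y*((21/(-40) + 35/(-43)) - D(4)) = 43*((21/(-40) + 35/(-43)) - 4*4)/7 = 43*((21*(-1/40) + 35*(-1/43)) - 1*16)/7 = 43*((-21/40 - 35/43) - 16)/7 = 43*(-2303/1720 - 16)/7 = (43/7)*(-29823/1720) = -29823/280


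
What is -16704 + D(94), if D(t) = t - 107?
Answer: -16717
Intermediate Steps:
D(t) = -107 + t
-16704 + D(94) = -16704 + (-107 + 94) = -16704 - 13 = -16717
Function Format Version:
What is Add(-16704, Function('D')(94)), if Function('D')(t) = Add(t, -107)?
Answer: -16717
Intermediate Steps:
Function('D')(t) = Add(-107, t)
Add(-16704, Function('D')(94)) = Add(-16704, Add(-107, 94)) = Add(-16704, -13) = -16717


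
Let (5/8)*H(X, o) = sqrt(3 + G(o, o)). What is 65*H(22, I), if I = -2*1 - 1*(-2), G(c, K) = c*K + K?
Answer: 104*sqrt(3) ≈ 180.13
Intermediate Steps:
G(c, K) = K + K*c (G(c, K) = K*c + K = K + K*c)
I = 0 (I = -2 + 2 = 0)
H(X, o) = 8*sqrt(3 + o*(1 + o))/5
65*H(22, I) = 65*(8*sqrt(3 + 0*(1 + 0))/5) = 65*(8*sqrt(3 + 0*1)/5) = 65*(8*sqrt(3 + 0)/5) = 65*(8*sqrt(3)/5) = 104*sqrt(3)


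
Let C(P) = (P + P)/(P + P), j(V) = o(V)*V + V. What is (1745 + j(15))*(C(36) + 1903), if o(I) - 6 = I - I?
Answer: 3522400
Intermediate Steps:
o(I) = 6 (o(I) = 6 + (I - I) = 6 + 0 = 6)
j(V) = 7*V (j(V) = 6*V + V = 7*V)
C(P) = 1 (C(P) = (2*P)/((2*P)) = (2*P)*(1/(2*P)) = 1)
(1745 + j(15))*(C(36) + 1903) = (1745 + 7*15)*(1 + 1903) = (1745 + 105)*1904 = 1850*1904 = 3522400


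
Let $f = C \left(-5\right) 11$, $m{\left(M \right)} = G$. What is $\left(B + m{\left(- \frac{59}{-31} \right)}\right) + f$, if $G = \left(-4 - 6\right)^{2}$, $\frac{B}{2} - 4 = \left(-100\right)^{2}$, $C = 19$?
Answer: $19063$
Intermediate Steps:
$B = 20008$ ($B = 8 + 2 \left(-100\right)^{2} = 8 + 2 \cdot 10000 = 8 + 20000 = 20008$)
$G = 100$ ($G = \left(-10\right)^{2} = 100$)
$m{\left(M \right)} = 100$
$f = -1045$ ($f = 19 \left(-5\right) 11 = \left(-95\right) 11 = -1045$)
$\left(B + m{\left(- \frac{59}{-31} \right)}\right) + f = \left(20008 + 100\right) - 1045 = 20108 - 1045 = 19063$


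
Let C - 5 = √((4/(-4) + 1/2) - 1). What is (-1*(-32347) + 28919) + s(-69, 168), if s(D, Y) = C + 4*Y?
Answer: 61943 + I*√6/2 ≈ 61943.0 + 1.2247*I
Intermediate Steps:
C = 5 + I*√6/2 (C = 5 + √((4/(-4) + 1/2) - 1) = 5 + √((4*(-¼) + 1*(½)) - 1) = 5 + √((-1 + ½) - 1) = 5 + √(-½ - 1) = 5 + √(-3/2) = 5 + I*√6/2 ≈ 5.0 + 1.2247*I)
s(D, Y) = 5 + 4*Y + I*√6/2 (s(D, Y) = (5 + I*√6/2) + 4*Y = 5 + 4*Y + I*√6/2)
(-1*(-32347) + 28919) + s(-69, 168) = (-1*(-32347) + 28919) + (5 + 4*168 + I*√6/2) = (32347 + 28919) + (5 + 672 + I*√6/2) = 61266 + (677 + I*√6/2) = 61943 + I*√6/2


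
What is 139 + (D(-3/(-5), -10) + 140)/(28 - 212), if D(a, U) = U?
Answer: 12723/92 ≈ 138.29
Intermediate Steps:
139 + (D(-3/(-5), -10) + 140)/(28 - 212) = 139 + (-10 + 140)/(28 - 212) = 139 + 130/(-184) = 139 + 130*(-1/184) = 139 - 65/92 = 12723/92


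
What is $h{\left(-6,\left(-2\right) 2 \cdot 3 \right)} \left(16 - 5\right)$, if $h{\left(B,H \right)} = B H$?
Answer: $792$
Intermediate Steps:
$h{\left(-6,\left(-2\right) 2 \cdot 3 \right)} \left(16 - 5\right) = - 6 \left(-2\right) 2 \cdot 3 \left(16 - 5\right) = - 6 \left(\left(-4\right) 3\right) 11 = \left(-6\right) \left(-12\right) 11 = 72 \cdot 11 = 792$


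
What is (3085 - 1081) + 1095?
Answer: 3099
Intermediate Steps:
(3085 - 1081) + 1095 = 2004 + 1095 = 3099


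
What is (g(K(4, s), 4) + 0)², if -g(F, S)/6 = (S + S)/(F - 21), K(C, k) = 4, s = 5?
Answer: 2304/289 ≈ 7.9723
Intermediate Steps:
g(F, S) = -12*S/(-21 + F) (g(F, S) = -6*(S + S)/(F - 21) = -6*2*S/(-21 + F) = -12*S/(-21 + F))
(g(K(4, s), 4) + 0)² = (-12*4/(-21 + 4) + 0)² = (-12*4/(-17) + 0)² = (-12*4*(-1/17) + 0)² = (48/17 + 0)² = (48/17)² = 2304/289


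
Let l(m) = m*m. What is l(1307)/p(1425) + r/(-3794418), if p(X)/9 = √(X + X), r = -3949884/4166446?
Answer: 36573/146381830541 + 1708249*√114/5130 ≈ 3555.4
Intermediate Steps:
r = -1974942/2083223 (r = -3949884*1/4166446 = -1974942/2083223 ≈ -0.94802)
p(X) = 9*√2*√X (p(X) = 9*√(X + X) = 9*√(2*X) = 9*(√2*√X) = 9*√2*√X)
l(m) = m²
l(1307)/p(1425) + r/(-3794418) = 1307²/((9*√2*√1425)) - 1974942/2083223/(-3794418) = 1708249/((9*√2*(5*√57))) - 1974942/2083223*(-1/3794418) = 1708249/((45*√114)) + 36573/146381830541 = 1708249*(√114/5130) + 36573/146381830541 = 1708249*√114/5130 + 36573/146381830541 = 36573/146381830541 + 1708249*√114/5130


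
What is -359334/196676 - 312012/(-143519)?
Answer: 4897007883/14113371422 ≈ 0.34698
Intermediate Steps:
-359334/196676 - 312012/(-143519) = -359334*1/196676 - 312012*(-1/143519) = -179667/98338 + 312012/143519 = 4897007883/14113371422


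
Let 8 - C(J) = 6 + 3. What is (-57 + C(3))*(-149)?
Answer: 8642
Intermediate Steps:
C(J) = -1 (C(J) = 8 - (6 + 3) = 8 - 1*9 = 8 - 9 = -1)
(-57 + C(3))*(-149) = (-57 - 1)*(-149) = -58*(-149) = 8642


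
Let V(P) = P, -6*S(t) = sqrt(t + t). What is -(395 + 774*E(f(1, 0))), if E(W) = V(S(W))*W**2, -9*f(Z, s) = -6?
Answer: -395 + 344*sqrt(3)/9 ≈ -328.80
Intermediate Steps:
f(Z, s) = 2/3 (f(Z, s) = -1/9*(-6) = 2/3)
S(t) = -sqrt(2)*sqrt(t)/6 (S(t) = -sqrt(t + t)/6 = -sqrt(2)*sqrt(t)/6)
E(W) = -sqrt(2)*W**(5/2)/6 (E(W) = (-sqrt(2)*sqrt(W)/6)*W**2 = -sqrt(2)*W**(5/2)/6)
-(395 + 774*E(f(1, 0))) = -(395 + 774*(-sqrt(2)*(2/3)**(5/2)/6)) = -(395 + 774*(-sqrt(2)*4*sqrt(6)/27/6)) = -(395 + 774*(-4*sqrt(3)/81)) = -(395 - 344*sqrt(3)/9) = -395 + 344*sqrt(3)/9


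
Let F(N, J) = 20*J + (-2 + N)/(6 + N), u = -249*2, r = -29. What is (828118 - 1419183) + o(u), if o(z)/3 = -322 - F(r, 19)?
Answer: -13643026/23 ≈ -5.9318e+5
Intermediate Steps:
u = -498
F(N, J) = 20*J + (-2 + N)/(6 + N)
o(z) = -48531/23 (o(z) = 3*(-322 - (-2 - 29 + 120*19 + 20*19*(-29))/(6 - 29)) = 3*(-322 - (-2 - 29 + 2280 - 11020)/(-23)) = 3*(-322 - (-1)*(-8771)/23) = 3*(-322 - 1*8771/23) = 3*(-322 - 8771/23) = 3*(-16177/23) = -48531/23)
(828118 - 1419183) + o(u) = (828118 - 1419183) - 48531/23 = -591065 - 48531/23 = -13643026/23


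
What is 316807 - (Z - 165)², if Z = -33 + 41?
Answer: 292158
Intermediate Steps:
Z = 8
316807 - (Z - 165)² = 316807 - (8 - 165)² = 316807 - 1*(-157)² = 316807 - 1*24649 = 316807 - 24649 = 292158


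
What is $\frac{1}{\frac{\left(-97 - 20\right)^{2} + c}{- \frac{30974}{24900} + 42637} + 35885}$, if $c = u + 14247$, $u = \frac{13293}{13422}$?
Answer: $\frac{1187433519631}{42611829915299810} \approx 2.7866 \cdot 10^{-5}$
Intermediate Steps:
$u = \frac{4431}{4474}$ ($u = 13293 \cdot \frac{1}{13422} = \frac{4431}{4474} \approx 0.99039$)
$c = \frac{63745509}{4474}$ ($c = \frac{4431}{4474} + 14247 = \frac{63745509}{4474} \approx 14248.0$)
$\frac{1}{\frac{\left(-97 - 20\right)^{2} + c}{- \frac{30974}{24900} + 42637} + 35885} = \frac{1}{\frac{\left(-97 - 20\right)^{2} + \frac{63745509}{4474}}{- \frac{30974}{24900} + 42637} + 35885} = \frac{1}{\frac{\left(-117\right)^{2} + \frac{63745509}{4474}}{\left(-30974\right) \frac{1}{24900} + 42637} + 35885} = \frac{1}{\frac{13689 + \frac{63745509}{4474}}{- \frac{15487}{12450} + 42637} + 35885} = \frac{1}{\frac{124990095}{4474 \cdot \frac{530815163}{12450}} + 35885} = \frac{1}{\frac{124990095}{4474} \cdot \frac{12450}{530815163} + 35885} = \frac{1}{\frac{778063341375}{1187433519631} + 35885} = \frac{1}{\frac{42611829915299810}{1187433519631}} = \frac{1187433519631}{42611829915299810}$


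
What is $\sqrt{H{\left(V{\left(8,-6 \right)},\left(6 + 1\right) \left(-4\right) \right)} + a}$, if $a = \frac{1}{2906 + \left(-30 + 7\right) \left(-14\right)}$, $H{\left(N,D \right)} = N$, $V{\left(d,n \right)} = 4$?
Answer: $\frac{\sqrt{10420791}}{1614} \approx 2.0001$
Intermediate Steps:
$a = \frac{1}{3228}$ ($a = \frac{1}{2906 - -322} = \frac{1}{2906 + 322} = \frac{1}{3228} \approx 0.00030979$)
$\sqrt{H{\left(V{\left(8,-6 \right)},\left(6 + 1\right) \left(-4\right) \right)} + a} = \sqrt{4 + \frac{1}{3228}} = \sqrt{\frac{12913}{3228}} = \frac{\sqrt{10420791}}{1614}$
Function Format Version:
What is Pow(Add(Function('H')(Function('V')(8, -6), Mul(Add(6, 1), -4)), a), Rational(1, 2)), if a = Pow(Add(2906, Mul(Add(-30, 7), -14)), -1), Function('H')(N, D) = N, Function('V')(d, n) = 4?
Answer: Mul(Rational(1, 1614), Pow(10420791, Rational(1, 2))) ≈ 2.0001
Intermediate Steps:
a = Rational(1, 3228) (a = Pow(Add(2906, Mul(-23, -14)), -1) = Pow(Add(2906, 322), -1) = Pow(3228, -1) = Rational(1, 3228) ≈ 0.00030979)
Pow(Add(Function('H')(Function('V')(8, -6), Mul(Add(6, 1), -4)), a), Rational(1, 2)) = Pow(Add(4, Rational(1, 3228)), Rational(1, 2)) = Pow(Rational(12913, 3228), Rational(1, 2)) = Mul(Rational(1, 1614), Pow(10420791, Rational(1, 2)))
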